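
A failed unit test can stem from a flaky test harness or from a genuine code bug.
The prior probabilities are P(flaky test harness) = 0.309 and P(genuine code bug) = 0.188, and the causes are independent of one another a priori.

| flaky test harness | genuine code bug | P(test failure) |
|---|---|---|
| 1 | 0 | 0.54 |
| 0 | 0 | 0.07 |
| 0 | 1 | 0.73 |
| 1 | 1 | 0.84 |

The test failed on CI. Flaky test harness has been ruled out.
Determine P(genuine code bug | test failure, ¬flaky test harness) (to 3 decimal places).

P(genuine code bug | test failure, ¬flaky test harness) ≈ 0.707

P(test failure | ¬flaky test harness) = 0.07×0.812 + 0.73×0.188 = 0.056840 + 0.137240 = 0.194080
Restricting to configurations with genuine code bug present: 0.73×0.188 = 0.137240.
P(genuine code bug | test failure, ¬flaky test harness) = 0.137240 / 0.194080 ≈ 0.707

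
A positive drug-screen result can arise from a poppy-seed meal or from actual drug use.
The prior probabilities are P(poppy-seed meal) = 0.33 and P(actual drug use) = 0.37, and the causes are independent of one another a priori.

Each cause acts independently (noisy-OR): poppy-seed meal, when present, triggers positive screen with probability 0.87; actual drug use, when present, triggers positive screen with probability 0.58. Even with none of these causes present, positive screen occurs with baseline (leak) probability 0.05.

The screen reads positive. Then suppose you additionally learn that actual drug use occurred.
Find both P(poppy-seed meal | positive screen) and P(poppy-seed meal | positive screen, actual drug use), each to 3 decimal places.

Under noisy-OR, P(positive screen | causes) = 1 − (1−0.05)·∏(1−qᵢ) over the active causes.
P(positive screen) = 0.05×0.67×0.63 + 0.601×0.67×0.37 + 0.8765×0.33×0.63 + 0.94813×0.33×0.37 = 0.021105 + 0.148988 + 0.182224 + 0.115767 = 0.468084
The poppy-seed meal-present share is 0.182224 + 0.115767 = 0.297991.
Hence the posterior is 0.297991/0.468084 ≈ 0.637.

Now condition on the additional information:
P(positive screen | actual drug use) = 0.601*0.67 + 0.94813*0.33 = 0.402670 + 0.312883 = 0.715553
The poppy-seed meal-present share is 0.94813*0.33 = 0.312883.
P(poppy-seed meal | positive screen, actual drug use) = 0.312883 / 0.715553 ≈ 0.437
Conditioning on actual drug use lowers the posterior on poppy-seed meal: the classic explaining-away effect in a common-effect structure.

P(poppy-seed meal | positive screen) ≈ 0.637; P(poppy-seed meal | positive screen, actual drug use) ≈ 0.437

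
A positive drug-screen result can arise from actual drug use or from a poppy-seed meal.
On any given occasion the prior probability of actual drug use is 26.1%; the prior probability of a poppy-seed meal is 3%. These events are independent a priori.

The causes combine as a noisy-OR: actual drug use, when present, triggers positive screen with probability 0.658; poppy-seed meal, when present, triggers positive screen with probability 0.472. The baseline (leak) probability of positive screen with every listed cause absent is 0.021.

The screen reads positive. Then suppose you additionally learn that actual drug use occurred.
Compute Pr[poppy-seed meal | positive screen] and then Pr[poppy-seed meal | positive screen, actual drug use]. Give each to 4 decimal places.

Under noisy-OR, P(positive screen | causes) = 1 − (1−0.021)·∏(1−qᵢ) over the active causes.
Numerator (weight on configurations with poppy-seed meal): 0.010710 + 0.006446 = 0.017156
Normalizer over all consistent configurations: 0.021×0.739×0.97 + 0.483088×0.739×0.03 + 0.665182×0.261×0.97 + 0.823216×0.261×0.03 = 0.200613
Posterior = 0.017156 / 0.200613 ≈ 0.0855

Now condition on the additional information:
P(positive screen | actual drug use) = 0.665182*0.97 + 0.823216*0.03 = 0.645227 + 0.024696 = 0.669923
Restricting to configurations with poppy-seed meal present: 0.823216*0.03 = 0.024696.
P(poppy-seed meal | positive screen, actual drug use) = 0.024696 / 0.669923 ≈ 0.0369

Pr[poppy-seed meal | positive screen] ≈ 0.0855; Pr[poppy-seed meal | positive screen, actual drug use] ≈ 0.0369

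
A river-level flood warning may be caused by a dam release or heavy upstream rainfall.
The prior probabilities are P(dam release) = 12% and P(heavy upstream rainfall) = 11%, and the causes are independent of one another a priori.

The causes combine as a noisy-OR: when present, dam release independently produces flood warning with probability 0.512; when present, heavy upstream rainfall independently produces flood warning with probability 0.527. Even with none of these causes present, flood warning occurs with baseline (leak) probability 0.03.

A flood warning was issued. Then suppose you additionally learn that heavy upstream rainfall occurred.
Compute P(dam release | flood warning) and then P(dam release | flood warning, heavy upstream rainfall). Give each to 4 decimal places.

Under noisy-OR, P(flood warning | causes) = 1 − (1−0.03)·∏(1−qᵢ) over the active causes.
P(flood warning) = 0.03*0.88*0.89 + 0.54119*0.88*0.11 + 0.52664*0.12*0.89 + 0.776101*0.12*0.11 = 0.023496 + 0.052387 + 0.056245 + 0.010245 = 0.142373
The dam release-present share is 0.056245 + 0.010245 = 0.066490.
So P(dam release | flood warning) = 0.066490/0.142373 ≈ 0.4670.

Now also conditioning on heavy upstream rainfall=true:
Numerator (weight on configurations with dam release): 0.776101·0.12 = 0.093132
Denominator P(flood warning | heavy upstream rainfall): 0.54119·0.88 + 0.776101·0.12 = 0.569379
Posterior = 0.093132 / 0.569379 ≈ 0.1636

P(dam release | flood warning) ≈ 0.4670; P(dam release | flood warning, heavy upstream rainfall) ≈ 0.1636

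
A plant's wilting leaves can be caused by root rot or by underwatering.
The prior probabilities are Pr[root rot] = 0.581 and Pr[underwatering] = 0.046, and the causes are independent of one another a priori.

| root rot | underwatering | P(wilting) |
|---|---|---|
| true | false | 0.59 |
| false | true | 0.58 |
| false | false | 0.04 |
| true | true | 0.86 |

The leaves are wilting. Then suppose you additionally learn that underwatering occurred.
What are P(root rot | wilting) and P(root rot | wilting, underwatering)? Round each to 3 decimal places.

For the numerator, keep only root rot=true terms: 0.327022 + 0.022984 = 0.350006
Normalizer over all consistent configurations: 0.04×0.419×0.954 + 0.58×0.419×0.046 + 0.59×0.581×0.954 + 0.86×0.581×0.046 = 0.377174
P(root rot | wilting) = 0.350006/0.377174 ≈ 0.928

Now condition on the additional information:
P(wilting | underwatering) = 0.58×0.419 + 0.86×0.581 = 0.243020 + 0.499660 = 0.742680
The root rot-present share is 0.86×0.581 = 0.499660.
P(root rot | wilting, underwatering) = 0.499660 / 0.742680 ≈ 0.673
This is intercausal reasoning (explaining away): once underwatering accounts for the wilting, root rot becomes less likely.

P(root rot | wilting) ≈ 0.928; P(root rot | wilting, underwatering) ≈ 0.673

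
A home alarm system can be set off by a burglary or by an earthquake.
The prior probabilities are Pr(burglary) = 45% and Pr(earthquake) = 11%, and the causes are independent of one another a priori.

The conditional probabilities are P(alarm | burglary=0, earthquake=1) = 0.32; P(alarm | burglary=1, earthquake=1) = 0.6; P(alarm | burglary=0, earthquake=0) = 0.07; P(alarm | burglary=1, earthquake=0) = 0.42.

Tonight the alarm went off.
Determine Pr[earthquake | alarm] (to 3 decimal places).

Pr[earthquake | alarm] ≈ 0.195

P(alarm) = 0.07·0.55·0.89 + 0.32·0.55·0.11 + 0.42·0.45·0.89 + 0.6·0.45·0.11 = 0.034265 + 0.019360 + 0.168210 + 0.029700 = 0.251535
The earthquake-present share is 0.019360 + 0.029700 = 0.049060.
So P(earthquake | alarm) = 0.049060/0.251535 ≈ 0.195.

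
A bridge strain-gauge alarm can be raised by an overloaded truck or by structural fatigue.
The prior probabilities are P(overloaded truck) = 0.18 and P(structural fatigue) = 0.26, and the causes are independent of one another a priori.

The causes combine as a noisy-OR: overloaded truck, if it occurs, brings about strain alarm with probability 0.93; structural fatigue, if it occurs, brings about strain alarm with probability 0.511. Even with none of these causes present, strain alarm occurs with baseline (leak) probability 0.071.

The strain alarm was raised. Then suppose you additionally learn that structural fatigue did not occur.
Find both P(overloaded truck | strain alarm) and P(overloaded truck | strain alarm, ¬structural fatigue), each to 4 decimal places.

P(overloaded truck | strain alarm) ≈ 0.5158; P(overloaded truck | strain alarm, ¬structural fatigue) ≈ 0.7430

Under noisy-OR, P(strain alarm | causes) = 1 − (1−0.071)·∏(1−qᵢ) over the active causes.
Enumerate the 4 (overloaded truck, structural fatigue) configurations and weight by the priors:
  P(strain alarm) = 0.071*0.82*0.74 + 0.545719*0.82*0.26 + 0.93497*0.18*0.74 + 0.9682*0.18*0.26
        = 0.043083 + 0.116347 + 0.124538 + 0.045312 = 0.329280
Keeping only the overloaded truck-present terms gives 0.169850, so
  P(overloaded truck | strain alarm) = 0.169850 / 0.329280 ≈ 0.5158

Now condition on the additional information:
Numerator (weight on configurations with overloaded truck): 0.93497·0.18 = 0.168295
Normalizer over all consistent configurations: 0.071·0.82 + 0.93497·0.18 = 0.226515
P(overloaded truck | strain alarm, ¬structural fatigue) = 0.168295/0.226515 ≈ 0.7430
Ruling out structural fatigue raises the posterior on overloaded truck — the flip side of explaining away.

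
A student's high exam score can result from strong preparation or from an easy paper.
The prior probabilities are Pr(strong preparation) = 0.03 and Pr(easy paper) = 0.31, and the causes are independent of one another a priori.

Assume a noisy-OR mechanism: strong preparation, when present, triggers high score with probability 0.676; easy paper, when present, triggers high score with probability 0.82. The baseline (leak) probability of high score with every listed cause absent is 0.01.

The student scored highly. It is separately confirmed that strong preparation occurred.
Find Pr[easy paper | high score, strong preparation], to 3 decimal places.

Pr[easy paper | high score, strong preparation] ≈ 0.384

Under noisy-OR, P(high score | causes) = 1 − (1−0.01)·∏(1−qᵢ) over the active causes.
Weight on easy paper=true, given the evidence: 0.942263·0.31 = 0.292102
The normalizing constant is 0.67924·0.69 + 0.942263·0.31 = 0.760778
P(easy paper | high score, strong preparation) = 0.292102/0.760778 ≈ 0.384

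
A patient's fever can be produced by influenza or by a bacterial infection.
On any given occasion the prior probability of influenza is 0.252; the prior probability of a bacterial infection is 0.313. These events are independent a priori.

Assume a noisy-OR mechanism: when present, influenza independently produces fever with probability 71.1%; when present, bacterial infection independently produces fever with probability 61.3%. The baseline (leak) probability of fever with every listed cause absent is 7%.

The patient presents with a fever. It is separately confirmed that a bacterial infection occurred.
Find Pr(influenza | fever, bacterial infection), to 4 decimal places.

Under noisy-OR, P(fever | causes) = 1 − (1−0.07)·∏(1−qᵢ) over the active causes.
P(fever | bacterial infection) = 0.64009·0.748 + 0.895986·0.252 = 0.478787 + 0.225788 = 0.704575
Of this, 0.225788 comes from 0.895986·0.252 (the influenza=true cases).
P(influenza | fever, bacterial infection) = 0.225788 / 0.704575 ≈ 0.3205

Pr(influenza | fever, bacterial infection) ≈ 0.3205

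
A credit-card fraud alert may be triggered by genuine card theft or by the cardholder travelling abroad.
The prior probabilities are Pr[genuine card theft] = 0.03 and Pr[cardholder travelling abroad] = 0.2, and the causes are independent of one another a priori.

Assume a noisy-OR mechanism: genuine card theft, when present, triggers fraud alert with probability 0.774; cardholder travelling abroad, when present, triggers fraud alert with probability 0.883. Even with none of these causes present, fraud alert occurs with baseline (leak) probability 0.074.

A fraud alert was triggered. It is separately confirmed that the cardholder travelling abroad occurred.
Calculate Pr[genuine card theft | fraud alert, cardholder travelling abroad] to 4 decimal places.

Under noisy-OR, P(fraud alert | causes) = 1 − (1−0.074)·∏(1−qᵢ) over the active causes.
Sum P(fraud alert|·) weighted by the priors over both values of genuine card theft:
  P(fraud alert | cardholder travelling abroad) = 0.891658·0.97 + 0.975515·0.03
        = 0.864908 + 0.029265 = 0.894173
Configurations with genuine card theft contribute 0.029265, so
  P(genuine card theft | fraud alert, cardholder travelling abroad) = 0.029265 / 0.894173 ≈ 0.0327

Pr[genuine card theft | fraud alert, cardholder travelling abroad] ≈ 0.0327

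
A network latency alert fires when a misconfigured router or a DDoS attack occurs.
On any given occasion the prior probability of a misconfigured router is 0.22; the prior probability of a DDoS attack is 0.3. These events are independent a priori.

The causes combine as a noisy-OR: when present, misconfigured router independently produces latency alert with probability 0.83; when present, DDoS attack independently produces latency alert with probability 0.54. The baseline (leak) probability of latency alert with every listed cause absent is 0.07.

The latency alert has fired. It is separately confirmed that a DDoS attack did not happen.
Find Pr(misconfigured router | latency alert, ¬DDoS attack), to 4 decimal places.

Under noisy-OR, P(latency alert | causes) = 1 − (1−0.07)·∏(1−qᵢ) over the active causes.
Sum P(latency alert|·) weighted by the priors over both values of misconfigured router:
  P(latency alert | ¬DDoS attack) = 0.07×0.78 + 0.8419×0.22
        = 0.054600 + 0.185218 = 0.239818
Keeping only the misconfigured router-present terms gives 0.185218, so
  P(misconfigured router | latency alert, ¬DDoS attack) = 0.185218 / 0.239818 ≈ 0.7723

Pr(misconfigured router | latency alert, ¬DDoS attack) ≈ 0.7723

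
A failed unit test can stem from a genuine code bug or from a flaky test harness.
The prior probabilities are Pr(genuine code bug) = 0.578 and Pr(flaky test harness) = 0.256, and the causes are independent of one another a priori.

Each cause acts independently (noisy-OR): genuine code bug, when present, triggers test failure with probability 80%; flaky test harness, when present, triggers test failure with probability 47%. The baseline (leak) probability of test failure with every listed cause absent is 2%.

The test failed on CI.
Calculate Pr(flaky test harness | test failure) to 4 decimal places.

Pr(flaky test harness | test failure) ≈ 0.3439

Under noisy-OR, P(test failure | causes) = 1 − (1−0.02)·∏(1−qᵢ) over the active causes.
P(test failure) = 0.02·0.422·0.744 + 0.4806·0.422·0.256 + 0.804·0.578·0.744 + 0.89612·0.578·0.256 = 0.006279 + 0.051920 + 0.345746 + 0.132597 = 0.536542
The flaky test harness-present share is 0.051920 + 0.132597 = 0.184517.
P(flaky test harness | test failure) = 0.184517 / 0.536542 ≈ 0.3439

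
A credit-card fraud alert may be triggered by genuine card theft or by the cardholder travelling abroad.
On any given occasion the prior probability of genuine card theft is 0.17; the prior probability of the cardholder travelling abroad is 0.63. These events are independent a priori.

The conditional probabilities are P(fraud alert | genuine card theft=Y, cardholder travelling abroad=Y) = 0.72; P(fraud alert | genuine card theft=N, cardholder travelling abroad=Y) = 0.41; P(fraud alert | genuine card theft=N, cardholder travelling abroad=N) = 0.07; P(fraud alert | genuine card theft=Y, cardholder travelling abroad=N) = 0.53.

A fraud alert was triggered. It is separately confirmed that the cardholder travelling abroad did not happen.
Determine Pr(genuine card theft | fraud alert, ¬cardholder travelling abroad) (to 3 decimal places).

Pr(genuine card theft | fraud alert, ¬cardholder travelling abroad) ≈ 0.608

Numerator (weight on configurations with genuine card theft): 0.53*0.17 = 0.090100
The normalizing constant is 0.07*0.83 + 0.53*0.17 = 0.148200
Posterior = 0.090100 / 0.148200 ≈ 0.608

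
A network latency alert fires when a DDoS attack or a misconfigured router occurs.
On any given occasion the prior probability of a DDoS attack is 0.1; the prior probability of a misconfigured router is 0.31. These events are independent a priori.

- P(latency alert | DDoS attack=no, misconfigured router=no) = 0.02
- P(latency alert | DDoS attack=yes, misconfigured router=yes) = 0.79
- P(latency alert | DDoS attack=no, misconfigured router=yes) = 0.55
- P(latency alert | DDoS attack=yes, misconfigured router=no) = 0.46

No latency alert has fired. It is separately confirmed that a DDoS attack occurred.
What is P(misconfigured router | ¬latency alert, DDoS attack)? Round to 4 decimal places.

Enumerate both values of misconfigured router and weight by the priors:
  P(¬latency alert | DDoS attack) = 0.54*0.69 + 0.21*0.31
        = 0.372600 + 0.065100 = 0.437700
The terms with misconfigured router present sum to 0.065100, so
  P(misconfigured router | ¬latency alert, DDoS attack) = 0.065100 / 0.437700 ≈ 0.1487

P(misconfigured router | ¬latency alert, DDoS attack) ≈ 0.1487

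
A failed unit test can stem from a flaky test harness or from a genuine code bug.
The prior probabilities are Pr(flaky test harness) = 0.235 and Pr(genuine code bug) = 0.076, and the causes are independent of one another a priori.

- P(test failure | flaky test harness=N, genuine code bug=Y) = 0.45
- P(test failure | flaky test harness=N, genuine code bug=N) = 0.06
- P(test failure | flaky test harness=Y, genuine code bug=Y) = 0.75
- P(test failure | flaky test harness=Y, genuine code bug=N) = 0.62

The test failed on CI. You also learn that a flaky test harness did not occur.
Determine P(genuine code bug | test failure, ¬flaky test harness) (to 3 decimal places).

Numerator (weight on configurations with genuine code bug): 0.45×0.076 = 0.034200
Normalizer over all consistent configurations: 0.06×0.924 + 0.45×0.076 = 0.089640
Posterior = 0.034200 / 0.089640 ≈ 0.382

P(genuine code bug | test failure, ¬flaky test harness) ≈ 0.382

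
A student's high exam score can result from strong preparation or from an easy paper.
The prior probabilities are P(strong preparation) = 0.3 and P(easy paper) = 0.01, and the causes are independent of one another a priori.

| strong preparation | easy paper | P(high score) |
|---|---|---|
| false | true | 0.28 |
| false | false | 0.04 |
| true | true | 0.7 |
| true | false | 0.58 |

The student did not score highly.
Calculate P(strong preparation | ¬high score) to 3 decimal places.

P(strong preparation | ¬high score) ≈ 0.158

P(¬high score) = 0.96*0.7*0.99 + 0.72*0.7*0.01 + 0.42*0.3*0.99 + 0.3*0.3*0.01 = 0.665280 + 0.005040 + 0.124740 + 0.000900 = 0.795960
The strong preparation-present share is 0.124740 + 0.000900 = 0.125640.
Hence the posterior is 0.125640/0.795960 ≈ 0.158.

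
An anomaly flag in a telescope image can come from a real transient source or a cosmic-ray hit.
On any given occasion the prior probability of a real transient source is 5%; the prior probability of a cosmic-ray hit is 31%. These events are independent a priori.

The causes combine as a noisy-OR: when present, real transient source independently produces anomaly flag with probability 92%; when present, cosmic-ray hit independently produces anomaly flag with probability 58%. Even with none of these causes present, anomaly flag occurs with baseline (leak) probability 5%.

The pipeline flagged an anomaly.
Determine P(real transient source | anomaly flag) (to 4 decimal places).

Under noisy-OR, P(anomaly flag | causes) = 1 − (1−0.05)·∏(1−qᵢ) over the active causes.
Sum P(anomaly flag|·) weighted by the priors over the 4 (real transient source, cosmic-ray hit) configurations:
  P(anomaly flag) = 0.05*0.95*0.69 + 0.601*0.95*0.31 + 0.924*0.05*0.69 + 0.96808*0.05*0.31
        = 0.032775 + 0.176994 + 0.031878 + 0.015005 = 0.256652
The terms with real transient source present sum to 0.046883, so
  P(real transient source | anomaly flag) = 0.046883 / 0.256652 ≈ 0.1827

P(real transient source | anomaly flag) ≈ 0.1827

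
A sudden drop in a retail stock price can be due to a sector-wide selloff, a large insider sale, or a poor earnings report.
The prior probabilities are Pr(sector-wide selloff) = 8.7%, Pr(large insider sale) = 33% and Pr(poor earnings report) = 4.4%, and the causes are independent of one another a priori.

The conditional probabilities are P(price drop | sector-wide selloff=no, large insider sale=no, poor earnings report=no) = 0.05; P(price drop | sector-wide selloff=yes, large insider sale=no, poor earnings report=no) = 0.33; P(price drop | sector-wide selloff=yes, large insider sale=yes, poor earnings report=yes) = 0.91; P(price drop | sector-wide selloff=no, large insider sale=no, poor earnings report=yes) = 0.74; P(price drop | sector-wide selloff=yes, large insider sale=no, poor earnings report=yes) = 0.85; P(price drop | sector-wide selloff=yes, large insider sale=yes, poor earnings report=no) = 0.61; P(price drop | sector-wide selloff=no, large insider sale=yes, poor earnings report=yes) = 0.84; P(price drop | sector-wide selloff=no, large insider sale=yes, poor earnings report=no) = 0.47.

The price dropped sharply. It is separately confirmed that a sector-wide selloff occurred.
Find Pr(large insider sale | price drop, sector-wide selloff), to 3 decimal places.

Pr(large insider sale | price drop, sector-wide selloff) ≈ 0.465

P(price drop | sector-wide selloff) = 0.33×0.67×0.956 + 0.85×0.67×0.044 + 0.61×0.33×0.956 + 0.91×0.33×0.044 = 0.211372 + 0.025058 + 0.192443 + 0.013213 = 0.442086
Of this, 0.205656 comes from 0.192443 + 0.013213 (the large insider sale=true cases).
P(large insider sale | price drop, sector-wide selloff) = 0.205656 / 0.442086 ≈ 0.465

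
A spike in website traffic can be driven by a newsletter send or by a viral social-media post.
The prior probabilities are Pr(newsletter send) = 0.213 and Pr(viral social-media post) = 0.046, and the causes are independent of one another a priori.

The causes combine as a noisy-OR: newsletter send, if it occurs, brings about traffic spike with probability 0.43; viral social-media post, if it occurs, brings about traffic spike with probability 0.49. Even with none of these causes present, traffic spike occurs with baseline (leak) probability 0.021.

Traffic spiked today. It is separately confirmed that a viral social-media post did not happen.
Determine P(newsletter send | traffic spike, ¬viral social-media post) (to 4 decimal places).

Under noisy-OR, P(traffic spike | causes) = 1 − (1−0.021)·∏(1−qᵢ) over the active causes.
P(traffic spike | ¬viral social-media post) = 0.021·0.787 + 0.44197·0.213 = 0.016527 + 0.094140 = 0.110667
The newsletter send-present share is 0.44197·0.213 = 0.094140.
So P(newsletter send | traffic spike, ¬viral social-media post) = 0.094140/0.110667 ≈ 0.8507.

P(newsletter send | traffic spike, ¬viral social-media post) ≈ 0.8507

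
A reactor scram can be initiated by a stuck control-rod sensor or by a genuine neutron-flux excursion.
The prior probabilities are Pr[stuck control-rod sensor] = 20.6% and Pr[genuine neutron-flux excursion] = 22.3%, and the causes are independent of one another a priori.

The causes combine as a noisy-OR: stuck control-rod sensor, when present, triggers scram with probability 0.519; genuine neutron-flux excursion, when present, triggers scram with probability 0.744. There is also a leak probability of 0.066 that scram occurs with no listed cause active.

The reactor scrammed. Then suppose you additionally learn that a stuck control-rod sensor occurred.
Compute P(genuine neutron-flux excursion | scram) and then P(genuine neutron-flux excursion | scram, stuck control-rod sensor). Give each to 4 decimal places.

Under noisy-OR, P(scram | causes) = 1 − (1−0.066)·∏(1−qᵢ) over the active causes.
P(scram) = 0.066·0.794·0.777 + 0.760896·0.794·0.223 + 0.550746·0.206·0.777 + 0.884991·0.206·0.223 = 0.040718 + 0.134726 + 0.088154 + 0.040655 = 0.304253
Restricting to configurations with genuine neutron-flux excursion present: 0.134726 + 0.040655 = 0.175381.
P(genuine neutron-flux excursion | scram) = 0.175381 / 0.304253 ≈ 0.5764

Now also conditioning on stuck control-rod sensor=true:
By total probability over both values of genuine neutron-flux excursion:
  P(scram | stuck control-rod sensor) = 0.550746·0.777 + 0.884991·0.223
        = 0.427930 + 0.197353 = 0.625283
The terms with genuine neutron-flux excursion present sum to 0.197353, so
  P(genuine neutron-flux excursion | scram, stuck control-rod sensor) = 0.197353 / 0.625283 ≈ 0.3156
This is intercausal reasoning (explaining away): once stuck control-rod sensor accounts for the scram, genuine neutron-flux excursion becomes less likely.

P(genuine neutron-flux excursion | scram) ≈ 0.5764; P(genuine neutron-flux excursion | scram, stuck control-rod sensor) ≈ 0.3156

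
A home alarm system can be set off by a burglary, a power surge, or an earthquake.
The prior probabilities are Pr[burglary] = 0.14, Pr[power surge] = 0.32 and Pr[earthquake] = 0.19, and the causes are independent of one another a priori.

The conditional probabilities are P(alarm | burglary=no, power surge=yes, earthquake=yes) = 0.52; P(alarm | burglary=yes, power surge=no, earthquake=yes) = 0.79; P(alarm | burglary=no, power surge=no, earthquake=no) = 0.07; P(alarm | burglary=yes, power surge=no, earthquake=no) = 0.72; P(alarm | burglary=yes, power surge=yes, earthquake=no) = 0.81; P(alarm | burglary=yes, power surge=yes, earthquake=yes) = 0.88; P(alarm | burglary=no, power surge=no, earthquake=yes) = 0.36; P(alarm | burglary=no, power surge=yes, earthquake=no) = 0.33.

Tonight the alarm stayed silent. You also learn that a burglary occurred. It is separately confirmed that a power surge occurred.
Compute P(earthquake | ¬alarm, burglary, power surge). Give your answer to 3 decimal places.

P(earthquake | ¬alarm, burglary, power surge) ≈ 0.129

P(¬alarm | burglary, power surge) = 0.19×0.81 + 0.12×0.19 = 0.153900 + 0.022800 = 0.176700
Of this, 0.022800 comes from 0.12×0.19 (the earthquake=true cases).
So P(earthquake | ¬alarm, burglary, power surge) = 0.022800/0.176700 ≈ 0.129.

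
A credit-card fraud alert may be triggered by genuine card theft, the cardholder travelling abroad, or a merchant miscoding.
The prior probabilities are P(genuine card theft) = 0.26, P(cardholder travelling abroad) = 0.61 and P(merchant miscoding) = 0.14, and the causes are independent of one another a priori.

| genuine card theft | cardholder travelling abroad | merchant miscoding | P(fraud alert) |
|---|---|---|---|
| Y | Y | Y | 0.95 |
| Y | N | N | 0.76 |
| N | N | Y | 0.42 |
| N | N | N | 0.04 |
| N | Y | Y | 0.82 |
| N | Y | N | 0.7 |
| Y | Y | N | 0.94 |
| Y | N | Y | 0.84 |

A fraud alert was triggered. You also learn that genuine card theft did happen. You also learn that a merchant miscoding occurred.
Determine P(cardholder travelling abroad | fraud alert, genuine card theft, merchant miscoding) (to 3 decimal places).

P(cardholder travelling abroad | fraud alert, genuine card theft, merchant miscoding) ≈ 0.639

Sum P(fraud alert|·) weighted by the priors over both values of cardholder travelling abroad:
  P(fraud alert | genuine card theft, merchant miscoding) = 0.84·0.39 + 0.95·0.61
        = 0.327600 + 0.579500 = 0.907100
Configurations with cardholder travelling abroad contribute 0.579500, so
  P(cardholder travelling abroad | fraud alert, genuine card theft, merchant miscoding) = 0.579500 / 0.907100 ≈ 0.639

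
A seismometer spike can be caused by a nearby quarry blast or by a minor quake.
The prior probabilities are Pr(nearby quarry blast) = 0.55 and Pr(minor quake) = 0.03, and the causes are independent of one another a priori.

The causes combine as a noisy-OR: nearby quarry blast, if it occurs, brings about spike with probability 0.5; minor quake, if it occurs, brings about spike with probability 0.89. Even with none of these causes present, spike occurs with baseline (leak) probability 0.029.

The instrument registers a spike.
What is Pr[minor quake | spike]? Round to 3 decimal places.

Pr[minor quake | spike] ≈ 0.088

Under noisy-OR, P(spike | causes) = 1 − (1−0.029)·∏(1−qᵢ) over the active causes.
By total probability over the 4 (nearby quarry blast, minor quake) configurations:
  P(spike) = 0.029*0.45*0.97 + 0.89319*0.45*0.03 + 0.5145*0.55*0.97 + 0.946595*0.55*0.03
        = 0.012658 + 0.012058 + 0.274486 + 0.015619 = 0.314821
Keeping only the minor quake-present terms gives 0.027677, so
  P(minor quake | spike) = 0.027677 / 0.314821 ≈ 0.088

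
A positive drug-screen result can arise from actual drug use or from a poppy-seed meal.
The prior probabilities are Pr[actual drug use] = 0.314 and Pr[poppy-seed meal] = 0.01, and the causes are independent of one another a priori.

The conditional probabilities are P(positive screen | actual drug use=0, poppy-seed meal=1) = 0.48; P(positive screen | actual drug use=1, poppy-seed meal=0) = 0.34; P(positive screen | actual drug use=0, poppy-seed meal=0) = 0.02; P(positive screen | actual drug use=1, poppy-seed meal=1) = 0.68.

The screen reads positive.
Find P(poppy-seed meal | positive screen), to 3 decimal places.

P(poppy-seed meal | positive screen) ≈ 0.044

P(positive screen) = 0.02·0.686·0.99 + 0.48·0.686·0.01 + 0.34·0.314·0.99 + 0.68·0.314·0.01 = 0.013583 + 0.003293 + 0.105692 + 0.002135 = 0.124703
Restricting to configurations with poppy-seed meal present: 0.003293 + 0.002135 = 0.005428.
So P(poppy-seed meal | positive screen) = 0.005428/0.124703 ≈ 0.044.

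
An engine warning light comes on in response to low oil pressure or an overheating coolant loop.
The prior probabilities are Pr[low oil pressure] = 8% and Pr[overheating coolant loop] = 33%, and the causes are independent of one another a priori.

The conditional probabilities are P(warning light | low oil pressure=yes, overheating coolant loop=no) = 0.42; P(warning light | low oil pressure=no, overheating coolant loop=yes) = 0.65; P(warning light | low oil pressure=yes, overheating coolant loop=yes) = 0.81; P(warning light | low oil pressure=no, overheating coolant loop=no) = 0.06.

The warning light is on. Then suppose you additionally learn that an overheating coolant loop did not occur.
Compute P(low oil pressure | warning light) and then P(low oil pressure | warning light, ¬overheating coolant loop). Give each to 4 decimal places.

P(low oil pressure | warning light) ≈ 0.1578; P(low oil pressure | warning light, ¬overheating coolant loop) ≈ 0.3784

For the numerator, keep only low oil pressure=true terms: 0.022512 + 0.021384 = 0.043896
Normalizer over all consistent configurations: 0.06*0.92*0.67 + 0.65*0.92*0.33 + 0.42*0.08*0.67 + 0.81*0.08*0.33 = 0.278220
Posterior = 0.043896 / 0.278220 ≈ 0.1578

With the extra evidence:
By total probability over both values of low oil pressure:
  P(warning light | ¬overheating coolant loop) = 0.06*0.92 + 0.42*0.08
        = 0.055200 + 0.033600 = 0.088800
Configurations with low oil pressure contribute 0.033600, so
  P(low oil pressure | warning light, ¬overheating coolant loop) = 0.033600 / 0.088800 ≈ 0.3784
With overheating coolant loop excluded, low oil pressure must carry more of the explanatory weight for the warning light.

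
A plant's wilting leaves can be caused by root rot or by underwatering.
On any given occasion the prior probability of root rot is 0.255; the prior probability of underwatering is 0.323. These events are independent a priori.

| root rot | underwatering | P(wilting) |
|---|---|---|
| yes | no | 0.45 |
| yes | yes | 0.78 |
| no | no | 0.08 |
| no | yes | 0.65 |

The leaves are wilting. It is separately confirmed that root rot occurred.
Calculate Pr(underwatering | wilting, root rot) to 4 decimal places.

P(wilting | root rot) = 0.45*0.677 + 0.78*0.323 = 0.304650 + 0.251940 = 0.556590
The underwatering-present share is 0.78*0.323 = 0.251940.
So P(underwatering | wilting, root rot) = 0.251940/0.556590 ≈ 0.4526.

Pr(underwatering | wilting, root rot) ≈ 0.4526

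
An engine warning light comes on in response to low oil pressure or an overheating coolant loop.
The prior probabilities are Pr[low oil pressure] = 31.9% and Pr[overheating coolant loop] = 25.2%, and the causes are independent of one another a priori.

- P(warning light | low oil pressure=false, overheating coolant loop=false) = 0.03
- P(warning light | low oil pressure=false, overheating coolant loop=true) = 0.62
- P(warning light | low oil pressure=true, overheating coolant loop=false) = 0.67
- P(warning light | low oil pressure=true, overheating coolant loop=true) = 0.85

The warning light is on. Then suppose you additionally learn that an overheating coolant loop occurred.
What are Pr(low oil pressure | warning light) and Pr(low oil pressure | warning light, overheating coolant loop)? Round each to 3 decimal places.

Pr(low oil pressure | warning light) ≈ 0.652; Pr(low oil pressure | warning light, overheating coolant loop) ≈ 0.391

By total probability over the 4 (low oil pressure, overheating coolant loop) configurations:
  P(warning light) = 0.03×0.681×0.748 + 0.62×0.681×0.252 + 0.67×0.319×0.748 + 0.85×0.319×0.252
        = 0.015282 + 0.106399 + 0.159870 + 0.068330 = 0.349881
Configurations with low oil pressure contribute 0.228200, so
  P(low oil pressure | warning light) = 0.228200 / 0.349881 ≈ 0.652

With the extra evidence:
Numerator (weight on configurations with low oil pressure): 0.85×0.319 = 0.271150
The normalizing constant is 0.62×0.681 + 0.85×0.319 = 0.693370
P(low oil pressure | warning light, overheating coolant loop) = 0.271150/0.693370 ≈ 0.391
— overheating coolant loop explains away the evidence for low oil pressure.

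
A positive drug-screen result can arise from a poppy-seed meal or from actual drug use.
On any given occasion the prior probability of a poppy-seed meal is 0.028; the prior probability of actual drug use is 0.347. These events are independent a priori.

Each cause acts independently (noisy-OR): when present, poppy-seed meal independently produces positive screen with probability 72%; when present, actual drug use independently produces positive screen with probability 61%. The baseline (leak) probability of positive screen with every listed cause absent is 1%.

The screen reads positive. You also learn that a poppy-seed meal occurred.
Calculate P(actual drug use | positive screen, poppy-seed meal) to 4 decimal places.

P(actual drug use | positive screen, poppy-seed meal) ≈ 0.3960

Under noisy-OR, P(positive screen | causes) = 1 − (1−0.01)·∏(1−qᵢ) over the active causes.
P(positive screen | poppy-seed meal) = 0.7228*0.653 + 0.891892*0.347 = 0.471988 + 0.309487 = 0.781475
Of this, 0.309487 comes from 0.891892*0.347 (the actual drug use=true cases).
So P(actual drug use | positive screen, poppy-seed meal) = 0.309487/0.781475 ≈ 0.3960.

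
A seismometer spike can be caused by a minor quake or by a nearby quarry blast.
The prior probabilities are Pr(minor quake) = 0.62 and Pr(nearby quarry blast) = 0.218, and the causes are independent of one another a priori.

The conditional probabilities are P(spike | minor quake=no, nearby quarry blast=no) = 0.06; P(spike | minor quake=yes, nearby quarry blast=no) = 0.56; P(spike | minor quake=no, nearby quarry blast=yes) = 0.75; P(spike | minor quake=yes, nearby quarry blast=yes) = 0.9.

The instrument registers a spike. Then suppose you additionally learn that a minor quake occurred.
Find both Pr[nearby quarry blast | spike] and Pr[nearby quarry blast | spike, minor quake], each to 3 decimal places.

Pr[nearby quarry blast | spike] ≈ 0.388; Pr[nearby quarry blast | spike, minor quake] ≈ 0.309

P(spike) = 0.06×0.38×0.782 + 0.75×0.38×0.218 + 0.56×0.62×0.782 + 0.9×0.62×0.218 = 0.017830 + 0.062130 + 0.271510 + 0.121644 = 0.473114
The nearby quarry blast-present share is 0.062130 + 0.121644 = 0.183774.
Hence the posterior is 0.183774/0.473114 ≈ 0.388.

Now also conditioning on minor quake=true:
For the numerator, keep only nearby quarry blast=true terms: 0.9×0.218 = 0.196200
Normalizer over all consistent configurations: 0.56×0.782 + 0.9×0.218 = 0.634120
P(nearby quarry blast | spike, minor quake) = 0.196200/0.634120 ≈ 0.309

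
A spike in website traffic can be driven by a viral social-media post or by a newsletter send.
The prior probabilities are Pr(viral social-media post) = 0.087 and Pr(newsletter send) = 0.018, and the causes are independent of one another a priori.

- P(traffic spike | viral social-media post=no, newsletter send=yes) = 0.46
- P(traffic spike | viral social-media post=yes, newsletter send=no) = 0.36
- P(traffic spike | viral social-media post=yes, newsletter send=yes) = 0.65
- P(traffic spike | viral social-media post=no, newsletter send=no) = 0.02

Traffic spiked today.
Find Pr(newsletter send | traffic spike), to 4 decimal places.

Sum P(traffic spike|·) weighted by the priors over the 4 (viral social-media post, newsletter send) configurations:
  P(traffic spike) = 0.02×0.913×0.982 + 0.46×0.913×0.018 + 0.36×0.087×0.982 + 0.65×0.087×0.018
        = 0.017931 + 0.007560 + 0.030756 + 0.001018 = 0.057265
The terms with newsletter send present sum to 0.008578, so
  P(newsletter send | traffic spike) = 0.008578 / 0.057265 ≈ 0.1498

Pr(newsletter send | traffic spike) ≈ 0.1498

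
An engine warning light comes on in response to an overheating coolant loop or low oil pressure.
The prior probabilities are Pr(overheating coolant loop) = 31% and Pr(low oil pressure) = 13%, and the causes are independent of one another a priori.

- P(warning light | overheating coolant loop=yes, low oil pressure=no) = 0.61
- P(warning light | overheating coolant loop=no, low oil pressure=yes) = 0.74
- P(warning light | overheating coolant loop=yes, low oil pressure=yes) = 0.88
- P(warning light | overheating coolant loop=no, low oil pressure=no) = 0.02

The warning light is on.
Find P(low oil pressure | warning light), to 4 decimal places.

Weight on low oil pressure=true, given the evidence: 0.066378 + 0.035464 = 0.101842
Denominator P(warning light): 0.02·0.69·0.87 + 0.74·0.69·0.13 + 0.61·0.31·0.87 + 0.88·0.31·0.13 = 0.278365
P(low oil pressure | warning light) = 0.101842/0.278365 ≈ 0.3659

P(low oil pressure | warning light) ≈ 0.3659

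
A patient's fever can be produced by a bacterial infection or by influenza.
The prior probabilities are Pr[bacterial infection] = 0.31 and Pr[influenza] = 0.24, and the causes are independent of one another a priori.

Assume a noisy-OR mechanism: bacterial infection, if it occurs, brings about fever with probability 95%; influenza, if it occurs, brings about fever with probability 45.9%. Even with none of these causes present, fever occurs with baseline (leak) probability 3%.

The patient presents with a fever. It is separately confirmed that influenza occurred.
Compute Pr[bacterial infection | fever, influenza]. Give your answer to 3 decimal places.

Pr[bacterial infection | fever, influenza] ≈ 0.479

Under noisy-OR, P(fever | causes) = 1 − (1−0.03)·∏(1−qᵢ) over the active causes.
By total probability over both values of bacterial infection:
  P(fever | influenza) = 0.47523·0.69 + 0.973761·0.31
        = 0.327909 + 0.301866 = 0.629775
Keeping only the bacterial infection-present terms gives 0.301866, so
  P(bacterial infection | fever, influenza) = 0.301866 / 0.629775 ≈ 0.479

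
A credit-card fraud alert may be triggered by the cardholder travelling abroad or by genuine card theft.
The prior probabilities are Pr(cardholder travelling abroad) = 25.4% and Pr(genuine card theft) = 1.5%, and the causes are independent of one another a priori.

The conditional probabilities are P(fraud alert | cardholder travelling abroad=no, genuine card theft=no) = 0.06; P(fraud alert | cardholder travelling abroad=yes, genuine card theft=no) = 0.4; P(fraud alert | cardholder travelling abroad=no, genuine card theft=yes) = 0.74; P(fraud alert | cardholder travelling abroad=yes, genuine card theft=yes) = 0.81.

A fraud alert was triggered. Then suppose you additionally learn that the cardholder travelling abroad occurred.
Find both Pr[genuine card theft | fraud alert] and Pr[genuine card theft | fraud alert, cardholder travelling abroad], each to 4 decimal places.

Pr[genuine card theft | fraud alert] ≈ 0.0731; Pr[genuine card theft | fraud alert, cardholder travelling abroad] ≈ 0.0299

By total probability over the 4 (cardholder travelling abroad, genuine card theft) configurations:
  P(fraud alert) = 0.06·0.746·0.985 + 0.74·0.746·0.015 + 0.4·0.254·0.985 + 0.81·0.254·0.015
        = 0.044089 + 0.008281 + 0.100076 + 0.003086 = 0.155532
Configurations with genuine card theft contribute 0.011367, so
  P(genuine card theft | fraud alert) = 0.011367 / 0.155532 ≈ 0.0731

Now condition on the additional information:
By total probability over both values of genuine card theft:
  P(fraud alert | cardholder travelling abroad) = 0.4·0.985 + 0.81·0.015
        = 0.394000 + 0.012150 = 0.406150
Configurations with genuine card theft contribute 0.012150, so
  P(genuine card theft | fraud alert, cardholder travelling abroad) = 0.012150 / 0.406150 ≈ 0.0299
The drop from 0.0731 to 0.0299 is the explaining-away (discounting) effect.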